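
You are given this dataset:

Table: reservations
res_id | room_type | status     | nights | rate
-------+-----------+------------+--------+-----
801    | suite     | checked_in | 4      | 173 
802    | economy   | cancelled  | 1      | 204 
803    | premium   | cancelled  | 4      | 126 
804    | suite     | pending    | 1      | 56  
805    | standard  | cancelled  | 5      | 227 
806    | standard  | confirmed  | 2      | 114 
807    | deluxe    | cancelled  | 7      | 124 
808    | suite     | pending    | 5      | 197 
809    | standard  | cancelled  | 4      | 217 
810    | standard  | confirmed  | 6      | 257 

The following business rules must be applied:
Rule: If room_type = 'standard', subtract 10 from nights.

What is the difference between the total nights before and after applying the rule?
40

Step 1: Original sum of nights = 39
Step 2: 4 records have room_type = 'standard'
Step 3: Each affected record changes by -10
Step 4: Total change = 4 × -10 = -40
Step 5: New sum = 39 + -40 = -1
Step 6: Difference = |-1 - 39| = 40
        (Sum decreased by 40)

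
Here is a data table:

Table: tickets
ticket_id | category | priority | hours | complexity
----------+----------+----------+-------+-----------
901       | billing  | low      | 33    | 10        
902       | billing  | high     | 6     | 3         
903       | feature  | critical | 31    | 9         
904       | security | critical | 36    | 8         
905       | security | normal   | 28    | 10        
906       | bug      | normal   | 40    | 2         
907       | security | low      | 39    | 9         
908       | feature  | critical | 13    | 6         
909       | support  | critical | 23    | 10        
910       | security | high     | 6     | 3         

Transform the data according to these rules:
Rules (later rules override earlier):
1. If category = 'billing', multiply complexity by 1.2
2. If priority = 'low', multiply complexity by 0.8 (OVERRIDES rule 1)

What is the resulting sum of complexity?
66.8

Step 1: Rule 2 takes priority for records with priority = 'low'
  - 2 records: 19 × 0.8 = 15.2
Step 2: Rule 1 applies to remaining records with category = 'billing'
  - 1 records: 3 × 1.2 = 3.6
Step 3: Other records unchanged: 48
Step 4: Final sum = 15.2 + 3.6 + 48 = 66.8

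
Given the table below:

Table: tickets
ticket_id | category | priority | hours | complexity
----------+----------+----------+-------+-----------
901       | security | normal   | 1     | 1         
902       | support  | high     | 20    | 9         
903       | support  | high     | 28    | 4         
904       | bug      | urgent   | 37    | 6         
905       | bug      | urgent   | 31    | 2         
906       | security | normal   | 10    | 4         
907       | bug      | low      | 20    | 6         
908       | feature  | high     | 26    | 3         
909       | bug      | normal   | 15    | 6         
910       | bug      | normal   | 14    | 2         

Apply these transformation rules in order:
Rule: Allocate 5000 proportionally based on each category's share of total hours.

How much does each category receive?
bug: 2896.04, feature: 643.56, security: 272.28, support: 1188.12

Step 1: Calculate total hours = 202
Step 2: Calculate each category's proportion:
  bug: 117/202 = 57.92% → 2896.04
  feature: 26/202 = 12.87% → 643.56
  security: 11/202 = 5.45% → 272.28
  support: 48/202 = 23.76% → 1188.12
Step 3: Verify: sum of allocations ≈ 5000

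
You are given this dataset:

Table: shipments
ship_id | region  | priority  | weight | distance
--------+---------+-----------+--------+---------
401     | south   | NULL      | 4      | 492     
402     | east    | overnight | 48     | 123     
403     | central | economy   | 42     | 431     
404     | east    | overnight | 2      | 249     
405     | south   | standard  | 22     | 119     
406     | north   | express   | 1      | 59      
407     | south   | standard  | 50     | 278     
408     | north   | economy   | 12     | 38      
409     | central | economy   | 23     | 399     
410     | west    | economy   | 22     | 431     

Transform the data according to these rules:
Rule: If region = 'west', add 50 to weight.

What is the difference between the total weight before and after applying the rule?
50

Step 1: Original sum of weight = 226
Step 2: 1 records have region = 'west'
Step 3: Each affected record changes by 50
Step 4: Total change = 1 × 50 = 50
Step 5: New sum = 226 + 50 = 276
Step 6: Difference = |276 - 226| = 50
        (Sum increased by 50)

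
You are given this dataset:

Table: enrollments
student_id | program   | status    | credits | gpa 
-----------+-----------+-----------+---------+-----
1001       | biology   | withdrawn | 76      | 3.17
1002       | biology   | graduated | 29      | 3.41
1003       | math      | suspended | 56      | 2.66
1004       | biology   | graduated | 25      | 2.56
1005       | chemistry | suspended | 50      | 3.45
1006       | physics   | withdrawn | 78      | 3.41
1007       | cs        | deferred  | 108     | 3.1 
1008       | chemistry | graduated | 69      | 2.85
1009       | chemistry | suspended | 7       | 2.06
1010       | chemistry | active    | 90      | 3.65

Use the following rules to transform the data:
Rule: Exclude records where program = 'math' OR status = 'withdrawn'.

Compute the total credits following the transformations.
378

Step 1: Find records where program = 'math' OR status = 'withdrawn'
Step 2: 3 records match, summing to 210
Step 3: Original sum: 588
Step 4: Remaining sum = 588 - 210 = 378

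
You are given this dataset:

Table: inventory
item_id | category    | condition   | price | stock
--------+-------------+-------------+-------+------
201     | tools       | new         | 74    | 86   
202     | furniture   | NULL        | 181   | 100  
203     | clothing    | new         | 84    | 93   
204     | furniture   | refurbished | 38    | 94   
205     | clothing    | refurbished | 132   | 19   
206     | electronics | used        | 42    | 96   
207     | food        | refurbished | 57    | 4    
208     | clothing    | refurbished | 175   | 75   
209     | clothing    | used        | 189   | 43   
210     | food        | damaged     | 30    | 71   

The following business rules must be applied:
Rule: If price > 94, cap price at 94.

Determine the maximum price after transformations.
94

Step 1: Original maximum price = 189
Step 2: Apply cap at 94
Step 3: 4 records had price > 94 and were capped
Step 4: Maximum after transformation = 94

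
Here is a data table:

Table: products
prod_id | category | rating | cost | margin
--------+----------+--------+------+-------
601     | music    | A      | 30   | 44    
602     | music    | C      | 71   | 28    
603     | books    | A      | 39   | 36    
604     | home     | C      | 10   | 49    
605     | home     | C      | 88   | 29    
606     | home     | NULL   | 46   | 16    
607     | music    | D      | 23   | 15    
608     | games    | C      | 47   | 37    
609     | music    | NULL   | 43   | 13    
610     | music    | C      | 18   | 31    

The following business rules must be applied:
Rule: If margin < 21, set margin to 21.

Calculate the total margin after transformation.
317

Step 1: 3 records have margin < 21
Step 2: These records originally summed to 44
Step 3: After setting to minimum: 3 × 21 = 63
Step 4: Unaffected records sum: 254
Step 5: Final sum = 63 + 254 = 317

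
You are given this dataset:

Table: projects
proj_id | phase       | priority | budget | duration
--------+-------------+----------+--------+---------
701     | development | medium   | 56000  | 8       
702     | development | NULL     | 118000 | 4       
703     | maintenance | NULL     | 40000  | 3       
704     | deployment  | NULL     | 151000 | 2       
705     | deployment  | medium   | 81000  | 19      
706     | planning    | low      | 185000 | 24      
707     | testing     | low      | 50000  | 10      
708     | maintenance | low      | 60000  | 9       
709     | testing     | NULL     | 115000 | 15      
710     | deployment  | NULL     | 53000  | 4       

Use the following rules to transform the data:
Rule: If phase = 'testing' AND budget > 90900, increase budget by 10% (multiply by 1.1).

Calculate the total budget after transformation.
920500.0

Step 1: Find records where phase = 'testing' AND budget > 90900
Step 2: 1 records match, summing to 115000
Step 3: After multiplier: 115000 × 1.1 = 126500.0
Step 4: Unaffected records sum: 794000
Step 5: Final sum = 126500.0 + 794000 = 920500.0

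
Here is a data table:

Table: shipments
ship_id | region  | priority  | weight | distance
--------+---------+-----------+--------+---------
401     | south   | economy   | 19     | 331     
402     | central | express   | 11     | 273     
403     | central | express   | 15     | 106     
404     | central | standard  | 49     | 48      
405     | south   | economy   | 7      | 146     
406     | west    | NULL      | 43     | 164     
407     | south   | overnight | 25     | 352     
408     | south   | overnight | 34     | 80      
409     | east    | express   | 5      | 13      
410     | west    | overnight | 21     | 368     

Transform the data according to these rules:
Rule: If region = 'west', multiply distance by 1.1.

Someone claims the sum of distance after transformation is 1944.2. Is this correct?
No, the correct result is 1934.2.

Step 1: Calculate the correct sum after transformation
Step 2: Apply multiplier 1.1 to records where region = 'west'
Step 3: Correct result = 1934.2
Step 4: Claimed result = 1944.2
Step 5: 1934.2 ≠ 1944.2
Conclusion: The claimed result is incorrect. The correct answer is 1934.2.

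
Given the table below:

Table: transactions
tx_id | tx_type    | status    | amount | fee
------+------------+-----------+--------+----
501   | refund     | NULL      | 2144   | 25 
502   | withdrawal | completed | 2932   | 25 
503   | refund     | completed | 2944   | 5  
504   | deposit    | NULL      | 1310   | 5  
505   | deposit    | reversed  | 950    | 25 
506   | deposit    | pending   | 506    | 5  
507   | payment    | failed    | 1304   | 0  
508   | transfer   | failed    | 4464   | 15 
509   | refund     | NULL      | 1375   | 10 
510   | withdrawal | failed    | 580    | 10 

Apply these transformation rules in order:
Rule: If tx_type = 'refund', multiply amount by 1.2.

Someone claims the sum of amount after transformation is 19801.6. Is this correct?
Yes, the result is correct.

Step 1: Calculate the correct sum after transformation
Step 2: Apply multiplier 1.2 to records where tx_type = 'refund'
Step 3: Correct result = 19801.6
Step 4: Claimed result = 19801.6
Step 5: 19801.6 = 19801.6 ✓
Conclusion: The claimed result is correct.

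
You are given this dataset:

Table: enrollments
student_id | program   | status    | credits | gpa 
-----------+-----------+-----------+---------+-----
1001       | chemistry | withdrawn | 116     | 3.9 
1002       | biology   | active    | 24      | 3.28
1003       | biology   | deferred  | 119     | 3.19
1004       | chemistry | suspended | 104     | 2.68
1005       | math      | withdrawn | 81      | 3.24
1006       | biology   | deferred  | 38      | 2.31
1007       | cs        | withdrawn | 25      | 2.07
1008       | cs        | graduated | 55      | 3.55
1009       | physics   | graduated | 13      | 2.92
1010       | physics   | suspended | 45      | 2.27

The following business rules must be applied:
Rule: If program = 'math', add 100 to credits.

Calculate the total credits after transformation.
720

Step 1: Count records where program = 'math': 1
Step 2: Total bonus added: 1 × 100 = 100
Step 3: Original sum of credits: 620
Step 4: Final sum = 620 + 100 = 720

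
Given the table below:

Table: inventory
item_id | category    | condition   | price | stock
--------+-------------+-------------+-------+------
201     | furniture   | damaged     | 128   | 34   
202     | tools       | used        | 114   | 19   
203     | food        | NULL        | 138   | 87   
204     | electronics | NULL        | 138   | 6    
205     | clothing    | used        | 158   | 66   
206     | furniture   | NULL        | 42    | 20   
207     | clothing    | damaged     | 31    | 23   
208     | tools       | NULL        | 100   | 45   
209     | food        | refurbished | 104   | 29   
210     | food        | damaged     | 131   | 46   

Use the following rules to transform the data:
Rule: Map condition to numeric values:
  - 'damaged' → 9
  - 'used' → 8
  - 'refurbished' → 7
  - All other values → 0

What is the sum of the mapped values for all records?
50

Step 1: Apply mapping to each record
Step 2: Count by status:
  'damaged': 3 records × 9 = 27
  'used': 2 records × 8 = 16
  'refurbished': 1 records × 7 = 7
Step 3: Sum all mapped values = 50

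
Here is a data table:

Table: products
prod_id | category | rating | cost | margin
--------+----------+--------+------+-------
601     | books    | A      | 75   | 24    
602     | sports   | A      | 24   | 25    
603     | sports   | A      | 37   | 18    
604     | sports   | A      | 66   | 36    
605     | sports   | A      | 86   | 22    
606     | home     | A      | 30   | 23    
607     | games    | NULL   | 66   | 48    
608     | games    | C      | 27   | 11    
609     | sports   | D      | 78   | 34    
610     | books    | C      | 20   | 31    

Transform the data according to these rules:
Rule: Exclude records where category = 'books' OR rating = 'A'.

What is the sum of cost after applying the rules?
171

Step 1: Find records where category = 'books' OR rating = 'A'
Step 2: 7 records match, summing to 338
Step 3: Original sum: 509
Step 4: Remaining sum = 509 - 338 = 171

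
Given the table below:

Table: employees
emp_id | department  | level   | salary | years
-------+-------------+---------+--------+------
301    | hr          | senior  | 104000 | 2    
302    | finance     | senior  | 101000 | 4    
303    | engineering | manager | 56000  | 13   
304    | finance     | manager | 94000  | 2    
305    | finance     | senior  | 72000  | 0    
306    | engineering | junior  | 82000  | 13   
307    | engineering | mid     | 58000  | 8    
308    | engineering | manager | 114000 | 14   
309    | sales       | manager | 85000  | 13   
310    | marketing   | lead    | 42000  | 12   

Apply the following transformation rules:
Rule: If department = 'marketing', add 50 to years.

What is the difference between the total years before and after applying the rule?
50

Step 1: Original sum of years = 81
Step 2: 1 records have department = 'marketing'
Step 3: Each affected record changes by 50
Step 4: Total change = 1 × 50 = 50
Step 5: New sum = 81 + 50 = 131
Step 6: Difference = |131 - 81| = 50
        (Sum increased by 50)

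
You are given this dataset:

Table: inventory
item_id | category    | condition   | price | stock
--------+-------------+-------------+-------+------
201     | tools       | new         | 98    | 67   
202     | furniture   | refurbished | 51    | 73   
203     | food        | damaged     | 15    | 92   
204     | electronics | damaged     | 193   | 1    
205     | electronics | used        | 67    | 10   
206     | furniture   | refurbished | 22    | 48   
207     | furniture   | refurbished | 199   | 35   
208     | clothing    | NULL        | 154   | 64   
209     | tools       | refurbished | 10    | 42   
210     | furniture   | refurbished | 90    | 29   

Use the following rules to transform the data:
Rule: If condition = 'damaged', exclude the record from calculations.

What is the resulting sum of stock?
368

Step 1: Identify records where condition = 'damaged'
Step 2: The excluded records sum to 93
Step 3: Original total stock = 461
Step 4: Remaining total = 461 - 93 = 368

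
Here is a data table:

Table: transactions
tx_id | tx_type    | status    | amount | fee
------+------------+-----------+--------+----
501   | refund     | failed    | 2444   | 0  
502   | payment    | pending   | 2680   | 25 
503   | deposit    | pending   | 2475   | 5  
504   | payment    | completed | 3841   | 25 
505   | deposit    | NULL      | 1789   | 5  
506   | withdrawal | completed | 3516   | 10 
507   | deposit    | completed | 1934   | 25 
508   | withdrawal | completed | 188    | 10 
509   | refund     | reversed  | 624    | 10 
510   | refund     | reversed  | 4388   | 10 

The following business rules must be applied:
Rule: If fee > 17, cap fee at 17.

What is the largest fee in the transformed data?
17

Step 1: Original maximum fee = 25
Step 2: Apply cap at 17
Step 3: 3 records had fee > 17 and were capped
Step 4: Maximum after transformation = 17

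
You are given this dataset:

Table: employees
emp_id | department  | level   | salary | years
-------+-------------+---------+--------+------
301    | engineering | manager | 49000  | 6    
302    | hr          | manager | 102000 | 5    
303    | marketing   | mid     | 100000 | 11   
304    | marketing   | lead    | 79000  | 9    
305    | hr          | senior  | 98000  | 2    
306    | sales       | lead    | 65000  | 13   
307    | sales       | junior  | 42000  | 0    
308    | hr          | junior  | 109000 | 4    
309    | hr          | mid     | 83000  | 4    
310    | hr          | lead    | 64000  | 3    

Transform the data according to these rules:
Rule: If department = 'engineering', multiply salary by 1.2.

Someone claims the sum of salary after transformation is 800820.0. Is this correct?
No, the correct result is 800800.0.

Step 1: Calculate the correct sum after transformation
Step 2: Apply multiplier 1.2 to records where department = 'engineering'
Step 3: Correct result = 800800.0
Step 4: Claimed result = 800820.0
Step 5: 800800.0 ≠ 800820.0
Conclusion: The claimed result is incorrect. The correct answer is 800800.0.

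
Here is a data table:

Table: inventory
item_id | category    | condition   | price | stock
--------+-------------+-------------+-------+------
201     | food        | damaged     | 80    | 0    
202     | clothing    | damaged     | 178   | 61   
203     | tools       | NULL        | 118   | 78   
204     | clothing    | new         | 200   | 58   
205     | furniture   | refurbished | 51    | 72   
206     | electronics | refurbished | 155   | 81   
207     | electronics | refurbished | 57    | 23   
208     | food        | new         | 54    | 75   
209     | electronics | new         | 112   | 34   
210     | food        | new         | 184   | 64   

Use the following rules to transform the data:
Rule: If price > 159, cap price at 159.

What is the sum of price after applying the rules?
1104

Step 1: 3 records have price > 159
Step 2: These records originally summed to 562
Step 3: After capping: 3 × 159 = 477
Step 4: Unaffected records sum: 627
Step 5: Final sum = 477 + 627 = 1104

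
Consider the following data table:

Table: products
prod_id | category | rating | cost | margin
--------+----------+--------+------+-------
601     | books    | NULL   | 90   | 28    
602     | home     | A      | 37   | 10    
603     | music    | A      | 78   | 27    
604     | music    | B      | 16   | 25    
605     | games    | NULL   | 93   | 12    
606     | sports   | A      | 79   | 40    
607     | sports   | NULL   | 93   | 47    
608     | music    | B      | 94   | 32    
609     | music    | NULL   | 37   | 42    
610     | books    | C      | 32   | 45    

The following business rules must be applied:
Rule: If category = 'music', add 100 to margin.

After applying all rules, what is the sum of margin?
708

Step 1: Count records where category = 'music': 4
Step 2: Total bonus added: 4 × 100 = 400
Step 3: Original sum of margin: 308
Step 4: Final sum = 308 + 400 = 708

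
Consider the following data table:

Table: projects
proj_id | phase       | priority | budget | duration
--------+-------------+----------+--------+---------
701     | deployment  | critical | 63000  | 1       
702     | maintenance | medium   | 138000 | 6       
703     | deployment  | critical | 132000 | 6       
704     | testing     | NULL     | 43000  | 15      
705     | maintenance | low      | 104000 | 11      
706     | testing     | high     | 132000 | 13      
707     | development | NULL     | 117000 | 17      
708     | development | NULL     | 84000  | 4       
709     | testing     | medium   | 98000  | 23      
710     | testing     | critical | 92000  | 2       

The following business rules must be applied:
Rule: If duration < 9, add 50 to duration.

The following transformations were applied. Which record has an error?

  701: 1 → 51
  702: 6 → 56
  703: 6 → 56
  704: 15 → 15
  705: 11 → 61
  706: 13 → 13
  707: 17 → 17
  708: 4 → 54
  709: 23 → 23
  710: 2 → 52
Record 705 has an error. The correct transformed value should be 11, not 61.

Step 1: Check each record against the rule
Step 2: Record 705 has duration = 11
Step 3: Since 11 >= 9, the bonus should not have been applied
Step 4: Correct value = 11, but claimed value = 61
Conclusion: Record 705 has the error.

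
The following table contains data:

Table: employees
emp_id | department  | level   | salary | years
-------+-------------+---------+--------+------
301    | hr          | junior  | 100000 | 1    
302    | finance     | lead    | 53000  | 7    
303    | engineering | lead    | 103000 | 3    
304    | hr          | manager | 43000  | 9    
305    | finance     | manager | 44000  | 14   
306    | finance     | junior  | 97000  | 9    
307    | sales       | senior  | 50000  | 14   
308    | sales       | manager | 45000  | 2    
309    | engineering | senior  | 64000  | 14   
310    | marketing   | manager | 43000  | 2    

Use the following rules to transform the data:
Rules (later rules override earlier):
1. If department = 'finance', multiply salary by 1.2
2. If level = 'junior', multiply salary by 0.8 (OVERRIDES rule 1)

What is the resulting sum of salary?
622000.0

Step 1: Rule 2 takes priority for records with level = 'junior'
  - 2 records: 197000 × 0.8 = 157600.0
Step 2: Rule 1 applies to remaining records with department = 'finance'
  - 2 records: 97000 × 1.2 = 116400.0
Step 3: Other records unchanged: 348000
Step 4: Final sum = 157600.0 + 116400.0 + 348000 = 622000.0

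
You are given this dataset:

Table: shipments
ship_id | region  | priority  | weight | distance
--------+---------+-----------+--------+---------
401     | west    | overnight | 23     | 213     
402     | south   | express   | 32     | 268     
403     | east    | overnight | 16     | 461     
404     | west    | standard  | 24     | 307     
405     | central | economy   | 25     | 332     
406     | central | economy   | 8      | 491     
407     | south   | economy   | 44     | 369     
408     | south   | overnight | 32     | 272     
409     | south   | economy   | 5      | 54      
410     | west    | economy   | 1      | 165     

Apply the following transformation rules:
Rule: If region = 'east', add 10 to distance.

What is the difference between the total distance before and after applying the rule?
10

Step 1: Original sum of distance = 2932
Step 2: 1 records have region = 'east'
Step 3: Each affected record changes by 10
Step 4: Total change = 1 × 10 = 10
Step 5: New sum = 2932 + 10 = 2942
Step 6: Difference = |2942 - 2932| = 10
        (Sum increased by 10)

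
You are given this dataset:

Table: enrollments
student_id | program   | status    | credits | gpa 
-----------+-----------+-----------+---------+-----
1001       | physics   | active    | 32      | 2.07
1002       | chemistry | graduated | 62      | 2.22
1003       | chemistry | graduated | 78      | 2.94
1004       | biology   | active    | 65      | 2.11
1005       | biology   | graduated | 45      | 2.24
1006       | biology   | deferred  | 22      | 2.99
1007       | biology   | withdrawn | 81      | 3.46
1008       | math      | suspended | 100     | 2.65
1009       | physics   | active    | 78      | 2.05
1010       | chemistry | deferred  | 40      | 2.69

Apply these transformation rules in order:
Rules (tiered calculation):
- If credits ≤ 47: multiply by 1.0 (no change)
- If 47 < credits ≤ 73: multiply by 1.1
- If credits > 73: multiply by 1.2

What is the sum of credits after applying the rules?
683.1

Step 1: Tier 1 (credits ≤ 47): 4 records, sum = 139 × 1.0 = 139.0
Step 2: Tier 2 (47 < credits ≤ 73): 2 records, sum = 127 × 1.1 = 139.7
Step 3: Tier 3 (credits > 73): 4 records, sum = 337 × 1.2 = 404.4
Step 4: Final sum = 139.0 + 139.7 + 404.4 = 683.1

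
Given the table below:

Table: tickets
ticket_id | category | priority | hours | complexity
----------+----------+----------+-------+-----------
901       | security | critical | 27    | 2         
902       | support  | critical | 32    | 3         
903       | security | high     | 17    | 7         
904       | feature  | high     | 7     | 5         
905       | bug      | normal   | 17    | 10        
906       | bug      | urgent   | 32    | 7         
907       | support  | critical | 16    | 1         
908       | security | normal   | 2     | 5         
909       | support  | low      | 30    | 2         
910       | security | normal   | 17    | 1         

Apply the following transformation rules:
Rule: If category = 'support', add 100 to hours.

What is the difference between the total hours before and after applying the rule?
300

Step 1: Original sum of hours = 197
Step 2: 3 records have category = 'support'
Step 3: Each affected record changes by 100
Step 4: Total change = 3 × 100 = 300
Step 5: New sum = 197 + 300 = 497
Step 6: Difference = |497 - 197| = 300
        (Sum increased by 300)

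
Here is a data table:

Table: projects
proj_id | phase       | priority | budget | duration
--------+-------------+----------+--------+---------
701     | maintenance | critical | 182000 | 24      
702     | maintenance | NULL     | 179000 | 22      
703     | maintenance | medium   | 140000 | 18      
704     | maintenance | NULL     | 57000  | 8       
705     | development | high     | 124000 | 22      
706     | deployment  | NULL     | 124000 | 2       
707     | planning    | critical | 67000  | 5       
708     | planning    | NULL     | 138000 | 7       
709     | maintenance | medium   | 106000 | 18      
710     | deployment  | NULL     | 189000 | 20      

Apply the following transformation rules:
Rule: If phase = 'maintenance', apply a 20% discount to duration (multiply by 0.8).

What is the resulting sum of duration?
128.0

Step 1: Records with phase = 'maintenance' have total duration = 90
Step 2: Apply multiplier: 90 × 0.8 = 72.0
Step 3: Other records total: 56
Step 4: Final sum = 72.0 + 56 = 128.0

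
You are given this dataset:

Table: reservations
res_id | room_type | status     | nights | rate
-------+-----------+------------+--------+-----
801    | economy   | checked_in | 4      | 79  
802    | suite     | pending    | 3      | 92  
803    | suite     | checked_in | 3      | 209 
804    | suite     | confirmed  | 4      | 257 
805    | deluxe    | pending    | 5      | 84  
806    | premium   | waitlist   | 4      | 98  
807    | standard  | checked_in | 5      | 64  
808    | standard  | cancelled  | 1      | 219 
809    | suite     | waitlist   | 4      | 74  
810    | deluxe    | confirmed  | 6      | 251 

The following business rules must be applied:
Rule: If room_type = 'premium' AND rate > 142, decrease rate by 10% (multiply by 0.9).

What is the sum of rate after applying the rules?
1427

Step 1: Find records where room_type = 'premium' AND rate > 142
Step 2: 0 records match, summing to 0
Step 3: After multiplier: 0 × 0.9 = 0.0
Step 4: Unaffected records sum: 1427
Step 5: Final sum = 0.0 + 1427 = 1427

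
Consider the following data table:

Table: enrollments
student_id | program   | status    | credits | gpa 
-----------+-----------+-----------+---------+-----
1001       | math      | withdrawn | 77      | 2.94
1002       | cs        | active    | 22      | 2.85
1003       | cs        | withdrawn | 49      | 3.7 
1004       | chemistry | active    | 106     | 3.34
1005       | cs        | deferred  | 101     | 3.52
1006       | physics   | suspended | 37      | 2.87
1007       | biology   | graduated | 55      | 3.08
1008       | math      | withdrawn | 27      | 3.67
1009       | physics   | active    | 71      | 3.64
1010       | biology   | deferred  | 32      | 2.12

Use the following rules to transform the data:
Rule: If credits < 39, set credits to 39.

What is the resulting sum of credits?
615

Step 1: 4 records have credits < 39
Step 2: These records originally summed to 118
Step 3: After setting to minimum: 4 × 39 = 156
Step 4: Unaffected records sum: 459
Step 5: Final sum = 156 + 459 = 615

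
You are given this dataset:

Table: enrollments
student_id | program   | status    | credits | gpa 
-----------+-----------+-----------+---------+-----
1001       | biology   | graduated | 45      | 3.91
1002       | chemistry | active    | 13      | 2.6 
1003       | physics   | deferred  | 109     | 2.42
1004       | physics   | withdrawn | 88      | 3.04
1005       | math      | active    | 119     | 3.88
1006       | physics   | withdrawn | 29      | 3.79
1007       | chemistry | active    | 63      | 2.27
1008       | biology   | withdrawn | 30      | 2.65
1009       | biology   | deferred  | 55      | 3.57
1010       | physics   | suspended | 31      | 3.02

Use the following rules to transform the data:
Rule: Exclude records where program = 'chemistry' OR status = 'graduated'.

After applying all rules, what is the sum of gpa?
22.37

Step 1: Find records where program = 'chemistry' OR status = 'graduated'
Step 2: 3 records match, summing to 8.78
Step 3: Original sum: 31.15
Step 4: Remaining sum = 31.15 - 8.78 = 22.37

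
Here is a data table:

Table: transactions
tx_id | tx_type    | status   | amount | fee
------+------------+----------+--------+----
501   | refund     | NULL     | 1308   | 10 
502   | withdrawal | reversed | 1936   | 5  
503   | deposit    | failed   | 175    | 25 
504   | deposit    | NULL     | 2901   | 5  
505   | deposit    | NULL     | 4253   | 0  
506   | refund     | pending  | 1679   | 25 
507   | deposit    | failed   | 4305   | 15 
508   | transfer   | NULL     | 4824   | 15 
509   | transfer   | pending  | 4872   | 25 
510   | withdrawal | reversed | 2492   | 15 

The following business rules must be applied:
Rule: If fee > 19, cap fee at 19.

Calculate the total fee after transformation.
122

Step 1: 3 records have fee > 19
Step 2: These records originally summed to 75
Step 3: After capping: 3 × 19 = 57
Step 4: Unaffected records sum: 65
Step 5: Final sum = 57 + 65 = 122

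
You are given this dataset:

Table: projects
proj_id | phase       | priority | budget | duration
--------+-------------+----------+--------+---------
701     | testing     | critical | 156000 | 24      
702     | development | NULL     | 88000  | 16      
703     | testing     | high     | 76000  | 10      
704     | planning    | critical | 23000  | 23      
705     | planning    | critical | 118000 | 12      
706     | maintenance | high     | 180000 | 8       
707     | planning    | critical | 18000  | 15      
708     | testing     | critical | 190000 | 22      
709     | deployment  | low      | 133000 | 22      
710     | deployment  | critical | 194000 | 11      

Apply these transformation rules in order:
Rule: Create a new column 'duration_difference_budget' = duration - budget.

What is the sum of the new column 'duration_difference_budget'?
-1175837

Step 1: For each record, compute duration - budget
Example calculations:
  24 - 156000 = -155976
  16 - 88000 = -87984
  10 - 76000 = -75990
  ...
Step 2: Sum all derived values
Step 3: Total = -1175837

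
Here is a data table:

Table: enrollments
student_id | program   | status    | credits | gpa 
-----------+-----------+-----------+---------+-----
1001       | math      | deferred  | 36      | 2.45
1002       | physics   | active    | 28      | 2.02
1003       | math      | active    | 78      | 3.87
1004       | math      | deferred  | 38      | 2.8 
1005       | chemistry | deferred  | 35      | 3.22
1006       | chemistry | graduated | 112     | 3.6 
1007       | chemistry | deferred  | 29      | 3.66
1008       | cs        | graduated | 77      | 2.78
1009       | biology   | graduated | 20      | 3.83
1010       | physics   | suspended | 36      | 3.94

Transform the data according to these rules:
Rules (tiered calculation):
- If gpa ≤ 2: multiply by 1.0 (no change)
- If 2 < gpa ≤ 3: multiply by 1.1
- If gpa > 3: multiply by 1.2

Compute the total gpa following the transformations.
37.6

Step 1: Tier 1 (gpa ≤ 2): 0 records, sum = 0 × 1.0 = 0.0
Step 2: Tier 2 (2 < gpa ≤ 3): 4 records, sum = 10.05 × 1.1 = 11.06
Step 3: Tier 3 (gpa > 3): 6 records, sum = 22.12 × 1.2 = 26.54
Step 4: Final sum = 0.0 + 11.06 + 26.54 = 37.6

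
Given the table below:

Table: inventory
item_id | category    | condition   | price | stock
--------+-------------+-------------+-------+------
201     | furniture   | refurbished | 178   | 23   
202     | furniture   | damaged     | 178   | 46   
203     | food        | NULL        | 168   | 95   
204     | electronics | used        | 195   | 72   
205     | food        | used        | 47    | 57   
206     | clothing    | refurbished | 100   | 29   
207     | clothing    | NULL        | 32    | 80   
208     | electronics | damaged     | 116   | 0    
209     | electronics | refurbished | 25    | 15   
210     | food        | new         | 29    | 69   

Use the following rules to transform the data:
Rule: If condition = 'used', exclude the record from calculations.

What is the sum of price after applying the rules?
826

Step 1: Identify records where condition = 'used'
Step 2: The excluded records sum to 242
Step 3: Original total price = 1068
Step 4: Remaining total = 1068 - 242 = 826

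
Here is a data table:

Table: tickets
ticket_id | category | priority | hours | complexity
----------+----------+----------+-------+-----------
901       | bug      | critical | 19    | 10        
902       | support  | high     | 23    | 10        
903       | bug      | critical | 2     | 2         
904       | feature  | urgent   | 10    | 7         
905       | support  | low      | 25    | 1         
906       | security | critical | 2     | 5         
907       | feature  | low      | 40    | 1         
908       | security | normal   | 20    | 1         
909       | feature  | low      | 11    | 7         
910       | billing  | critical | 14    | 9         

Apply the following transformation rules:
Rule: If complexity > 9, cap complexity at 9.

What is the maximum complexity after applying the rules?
9

Step 1: Original maximum complexity = 10
Step 2: Apply cap at 9
Step 3: 2 records had complexity > 9 and were capped
Step 4: Maximum after transformation = 9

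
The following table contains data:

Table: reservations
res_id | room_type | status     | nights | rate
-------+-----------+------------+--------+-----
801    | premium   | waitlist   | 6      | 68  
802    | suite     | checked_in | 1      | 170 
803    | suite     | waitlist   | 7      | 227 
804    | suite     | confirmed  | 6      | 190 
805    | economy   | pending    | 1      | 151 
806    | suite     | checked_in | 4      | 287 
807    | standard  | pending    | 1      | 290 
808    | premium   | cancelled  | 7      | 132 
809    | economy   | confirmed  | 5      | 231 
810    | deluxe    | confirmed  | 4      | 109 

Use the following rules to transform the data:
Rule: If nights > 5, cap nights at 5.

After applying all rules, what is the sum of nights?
36

Step 1: 4 records have nights > 5
Step 2: These records originally summed to 26
Step 3: After capping: 4 × 5 = 20
Step 4: Unaffected records sum: 16
Step 5: Final sum = 20 + 16 = 36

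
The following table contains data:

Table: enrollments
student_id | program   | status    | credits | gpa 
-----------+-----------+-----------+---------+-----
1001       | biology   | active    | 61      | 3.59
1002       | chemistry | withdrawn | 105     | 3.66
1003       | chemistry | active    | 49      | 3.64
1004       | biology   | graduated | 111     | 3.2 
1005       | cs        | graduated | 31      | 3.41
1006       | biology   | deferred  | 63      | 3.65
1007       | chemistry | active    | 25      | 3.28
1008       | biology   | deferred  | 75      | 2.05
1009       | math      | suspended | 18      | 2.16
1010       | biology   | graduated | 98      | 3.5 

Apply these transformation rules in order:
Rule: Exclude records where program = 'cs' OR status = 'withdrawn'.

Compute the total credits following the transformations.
500

Step 1: Find records where program = 'cs' OR status = 'withdrawn'
Step 2: 2 records match, summing to 136
Step 3: Original sum: 636
Step 4: Remaining sum = 636 - 136 = 500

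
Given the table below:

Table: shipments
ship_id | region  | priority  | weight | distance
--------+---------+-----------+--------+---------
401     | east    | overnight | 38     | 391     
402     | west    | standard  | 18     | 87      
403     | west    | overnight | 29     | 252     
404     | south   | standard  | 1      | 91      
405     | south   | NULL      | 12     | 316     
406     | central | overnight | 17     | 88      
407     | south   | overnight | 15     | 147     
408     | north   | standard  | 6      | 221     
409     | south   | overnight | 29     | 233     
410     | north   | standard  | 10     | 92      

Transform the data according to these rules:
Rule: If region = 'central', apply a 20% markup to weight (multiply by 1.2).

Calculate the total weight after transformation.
178.4

Step 1: Records with region = 'central' have total weight = 17
Step 2: Apply multiplier: 17 × 1.2 = 20.4
Step 3: Other records total: 158
Step 4: Final sum = 20.4 + 158 = 178.4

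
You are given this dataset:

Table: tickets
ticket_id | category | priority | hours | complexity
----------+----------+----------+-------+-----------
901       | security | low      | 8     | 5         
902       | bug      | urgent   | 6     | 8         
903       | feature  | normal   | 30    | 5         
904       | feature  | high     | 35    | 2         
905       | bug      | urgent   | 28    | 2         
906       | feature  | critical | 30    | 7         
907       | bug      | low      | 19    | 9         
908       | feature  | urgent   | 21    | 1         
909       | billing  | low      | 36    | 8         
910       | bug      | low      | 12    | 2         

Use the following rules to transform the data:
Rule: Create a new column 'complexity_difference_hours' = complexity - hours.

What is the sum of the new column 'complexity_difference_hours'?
-176

Step 1: For each record, compute complexity - hours
Example calculations:
  5 - 8 = -3
  8 - 6 = 2
  5 - 30 = -25
  ...
Step 2: Sum all derived values
Step 3: Total = -176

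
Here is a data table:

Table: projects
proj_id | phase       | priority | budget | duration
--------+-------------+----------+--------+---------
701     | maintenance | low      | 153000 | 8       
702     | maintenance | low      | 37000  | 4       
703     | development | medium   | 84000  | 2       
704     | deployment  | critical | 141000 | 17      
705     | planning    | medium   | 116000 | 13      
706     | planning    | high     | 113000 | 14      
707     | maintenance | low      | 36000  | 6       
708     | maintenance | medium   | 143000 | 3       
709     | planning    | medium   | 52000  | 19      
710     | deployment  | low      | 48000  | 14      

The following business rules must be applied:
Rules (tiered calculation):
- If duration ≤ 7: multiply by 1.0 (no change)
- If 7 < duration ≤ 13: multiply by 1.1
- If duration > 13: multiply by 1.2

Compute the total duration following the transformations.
114.9

Step 1: Tier 1 (duration ≤ 7): 4 records, sum = 15 × 1.0 = 15.0
Step 2: Tier 2 (7 < duration ≤ 13): 2 records, sum = 21 × 1.1 = 23.1
Step 3: Tier 3 (duration > 13): 4 records, sum = 64 × 1.2 = 76.8
Step 4: Final sum = 15.0 + 23.1 + 76.8 = 114.9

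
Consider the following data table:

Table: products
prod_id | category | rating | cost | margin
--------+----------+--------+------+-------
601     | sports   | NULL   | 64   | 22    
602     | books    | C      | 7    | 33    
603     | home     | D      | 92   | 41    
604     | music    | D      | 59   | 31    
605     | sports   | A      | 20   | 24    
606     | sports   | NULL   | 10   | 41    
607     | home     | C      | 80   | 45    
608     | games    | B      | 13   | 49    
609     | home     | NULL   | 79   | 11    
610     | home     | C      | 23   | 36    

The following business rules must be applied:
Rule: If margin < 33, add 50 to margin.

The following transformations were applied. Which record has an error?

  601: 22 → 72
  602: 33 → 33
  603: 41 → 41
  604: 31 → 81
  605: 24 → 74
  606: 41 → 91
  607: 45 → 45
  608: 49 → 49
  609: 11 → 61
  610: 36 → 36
Record 606 has an error. The correct transformed value should be 41, not 91.

Step 1: Check each record against the rule
Step 2: Record 606 has margin = 41
Step 3: Since 41 >= 33, the bonus should not have been applied
Step 4: Correct value = 41, but claimed value = 91
Conclusion: Record 606 has the error.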